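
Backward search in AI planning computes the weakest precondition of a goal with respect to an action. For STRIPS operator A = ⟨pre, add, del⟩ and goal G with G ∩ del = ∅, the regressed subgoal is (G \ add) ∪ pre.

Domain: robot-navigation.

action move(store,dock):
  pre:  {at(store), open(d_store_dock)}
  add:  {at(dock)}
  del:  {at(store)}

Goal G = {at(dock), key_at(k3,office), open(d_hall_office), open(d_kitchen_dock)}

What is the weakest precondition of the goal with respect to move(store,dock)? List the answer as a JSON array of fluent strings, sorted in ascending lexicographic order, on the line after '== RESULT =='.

Compute (G \ add) ∪ pre:
  G ∩ del = {}  (empty — regression defined)
  G \ add = {at(dock), key_at(k3,office), open(d_hall_office), open(d_kitchen_dock)} \ {at(dock)} = {key_at(k3,office), open(d_hall_office), open(d_kitchen_dock)}
  ∪ pre   = {key_at(k3,office), open(d_hall_office), open(d_kitchen_dock)} ∪ {at(store), open(d_store_dock)}
          = {at(store), key_at(k3,office), open(d_hall_office), open(d_kitchen_dock), open(d_store_dock)}

== RESULT ==
["at(store)", "key_at(k3,office)", "open(d_hall_office)", "open(d_kitchen_dock)", "open(d_store_dock)"]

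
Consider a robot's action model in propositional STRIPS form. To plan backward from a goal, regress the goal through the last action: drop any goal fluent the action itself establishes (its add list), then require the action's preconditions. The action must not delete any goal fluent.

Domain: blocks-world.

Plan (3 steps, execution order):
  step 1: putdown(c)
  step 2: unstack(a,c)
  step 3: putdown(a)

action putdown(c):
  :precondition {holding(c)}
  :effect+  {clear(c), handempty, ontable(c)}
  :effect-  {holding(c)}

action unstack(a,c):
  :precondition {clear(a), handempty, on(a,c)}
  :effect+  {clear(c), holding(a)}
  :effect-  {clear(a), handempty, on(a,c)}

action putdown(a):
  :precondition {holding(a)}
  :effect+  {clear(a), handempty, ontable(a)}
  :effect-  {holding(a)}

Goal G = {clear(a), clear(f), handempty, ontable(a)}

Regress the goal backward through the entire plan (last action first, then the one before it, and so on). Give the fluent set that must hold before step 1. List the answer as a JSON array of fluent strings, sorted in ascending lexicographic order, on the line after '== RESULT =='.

Work backward from the goal:
  through step 3 (putdown(a)): drop {clear(a), handempty, ontable(a)}, keep {clear(f)}, require {holding(a)}
    → {clear(f), holding(a)}
  through step 2 (unstack(a,c)): drop {holding(a)}, keep {clear(f)}, require {clear(a), handempty, on(a,c)}
    → {clear(a), clear(f), handempty, on(a,c)}
  through step 1 (putdown(c)): drop {handempty}, keep {clear(a), clear(f), on(a,c)}, require {holding(c)}
    → {clear(a), clear(f), holding(c), on(a,c)}

== RESULT ==
["clear(a)", "clear(f)", "holding(c)", "on(a,c)"]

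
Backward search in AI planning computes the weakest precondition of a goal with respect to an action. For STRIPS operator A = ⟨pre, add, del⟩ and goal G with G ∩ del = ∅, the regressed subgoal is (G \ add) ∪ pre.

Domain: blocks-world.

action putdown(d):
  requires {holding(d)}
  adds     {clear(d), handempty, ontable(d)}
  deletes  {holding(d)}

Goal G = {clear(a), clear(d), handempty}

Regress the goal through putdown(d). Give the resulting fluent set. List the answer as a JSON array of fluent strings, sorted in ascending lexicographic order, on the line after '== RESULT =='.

Regress:
  G ∩ del = {}  (empty — regression defined)
  G \ add = {clear(a), clear(d), handempty} \ {clear(d), handempty, ontable(d)} = {clear(a)}
  ∪ pre   = {clear(a)} ∪ {holding(d)}
          = {clear(a), holding(d)}

== RESULT ==
["clear(a)", "holding(d)"]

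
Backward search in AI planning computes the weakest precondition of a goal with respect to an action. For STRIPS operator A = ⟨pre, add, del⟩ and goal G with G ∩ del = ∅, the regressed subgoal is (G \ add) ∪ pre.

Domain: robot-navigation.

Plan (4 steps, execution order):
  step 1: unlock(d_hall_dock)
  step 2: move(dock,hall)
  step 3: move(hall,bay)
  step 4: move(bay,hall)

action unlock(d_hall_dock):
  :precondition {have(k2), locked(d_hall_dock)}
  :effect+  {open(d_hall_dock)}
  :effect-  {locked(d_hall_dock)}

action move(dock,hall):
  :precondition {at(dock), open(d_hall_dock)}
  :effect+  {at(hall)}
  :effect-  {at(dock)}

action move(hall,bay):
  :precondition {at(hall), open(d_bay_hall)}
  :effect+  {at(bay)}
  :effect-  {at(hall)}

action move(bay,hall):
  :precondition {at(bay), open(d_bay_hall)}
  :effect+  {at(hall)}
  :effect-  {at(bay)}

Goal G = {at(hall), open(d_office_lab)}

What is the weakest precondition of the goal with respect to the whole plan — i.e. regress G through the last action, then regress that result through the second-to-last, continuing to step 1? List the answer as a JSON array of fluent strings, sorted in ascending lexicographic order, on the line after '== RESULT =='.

Work backward from the goal:
  through step 4 (move(bay,hall)): drop {at(hall)}, keep {open(d_office_lab)}, require {at(bay), open(d_bay_hall)}
    → {at(bay), open(d_bay_hall), open(d_office_lab)}
  through step 3 (move(hall,bay)): drop {at(bay)}, keep {open(d_bay_hall), open(d_office_lab)}, require {at(hall), open(d_bay_hall)}
    → {at(hall), open(d_bay_hall), open(d_office_lab)}
  through step 2 (move(dock,hall)): drop {at(hall)}, keep {open(d_bay_hall), open(d_office_lab)}, require {at(dock), open(d_hall_dock)}
    → {at(dock), open(d_bay_hall), open(d_hall_dock), open(d_office_lab)}
  through step 1 (unlock(d_hall_dock)): drop {open(d_hall_dock)}, keep {at(dock), open(d_bay_hall), open(d_office_lab)}, require {have(k2), locked(d_hall_dock)}
    → {at(dock), have(k2), locked(d_hall_dock), open(d_bay_hall), open(d_office_lab)}

== RESULT ==
["at(dock)", "have(k2)", "locked(d_hall_dock)", "open(d_bay_hall)", "open(d_office_lab)"]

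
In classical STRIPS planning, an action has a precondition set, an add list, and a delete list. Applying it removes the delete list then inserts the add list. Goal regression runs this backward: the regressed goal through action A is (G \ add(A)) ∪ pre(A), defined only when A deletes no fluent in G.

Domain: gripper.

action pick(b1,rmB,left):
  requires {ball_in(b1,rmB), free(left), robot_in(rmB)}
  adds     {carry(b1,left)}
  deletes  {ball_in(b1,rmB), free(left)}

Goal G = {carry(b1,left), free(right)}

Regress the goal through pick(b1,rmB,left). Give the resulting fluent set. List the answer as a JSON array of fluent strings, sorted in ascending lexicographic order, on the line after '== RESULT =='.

Compute (G \ add) ∪ pre:
  G ∩ del = {}  (empty — regression defined)
  G \ add = {carry(b1,left), free(right)} \ {carry(b1,left)} = {free(right)}
  ∪ pre   = {free(right)} ∪ {ball_in(b1,rmB), free(left), robot_in(rmB)}
          = {ball_in(b1,rmB), free(left), free(right), robot_in(rmB)}

== RESULT ==
["ball_in(b1,rmB)", "free(left)", "free(right)", "robot_in(rmB)"]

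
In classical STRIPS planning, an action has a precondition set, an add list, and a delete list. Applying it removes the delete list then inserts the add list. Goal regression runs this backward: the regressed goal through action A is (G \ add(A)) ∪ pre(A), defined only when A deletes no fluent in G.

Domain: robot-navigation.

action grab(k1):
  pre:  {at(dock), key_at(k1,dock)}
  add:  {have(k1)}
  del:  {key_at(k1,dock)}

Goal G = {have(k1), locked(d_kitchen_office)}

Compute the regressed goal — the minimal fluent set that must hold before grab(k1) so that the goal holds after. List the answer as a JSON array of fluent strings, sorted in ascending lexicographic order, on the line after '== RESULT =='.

Compute (G \ add) ∪ pre:
  G ∩ del = {}  (empty — regression defined)
  G \ add = {have(k1), locked(d_kitchen_office)} \ {have(k1)} = {locked(d_kitchen_office)}
  ∪ pre   = {locked(d_kitchen_office)} ∪ {at(dock), key_at(k1,dock)}
          = {at(dock), key_at(k1,dock), locked(d_kitchen_office)}

== RESULT ==
["at(dock)", "key_at(k1,dock)", "locked(d_kitchen_office)"]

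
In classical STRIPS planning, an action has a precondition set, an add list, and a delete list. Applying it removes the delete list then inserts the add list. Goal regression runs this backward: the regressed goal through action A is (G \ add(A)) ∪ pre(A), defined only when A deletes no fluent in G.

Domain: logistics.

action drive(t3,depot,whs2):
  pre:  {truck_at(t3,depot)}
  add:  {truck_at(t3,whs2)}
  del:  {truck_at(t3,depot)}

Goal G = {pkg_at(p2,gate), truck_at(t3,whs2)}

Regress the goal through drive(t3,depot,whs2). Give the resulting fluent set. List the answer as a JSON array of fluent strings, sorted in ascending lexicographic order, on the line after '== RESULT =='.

Regress:
  G ∩ del = {}  (empty — regression defined)
  G \ add = {pkg_at(p2,gate), truck_at(t3,whs2)} \ {truck_at(t3,whs2)} = {pkg_at(p2,gate)}
  ∪ pre   = {pkg_at(p2,gate)} ∪ {truck_at(t3,depot)}
          = {pkg_at(p2,gate), truck_at(t3,depot)}

== RESULT ==
["pkg_at(p2,gate)", "truck_at(t3,depot)"]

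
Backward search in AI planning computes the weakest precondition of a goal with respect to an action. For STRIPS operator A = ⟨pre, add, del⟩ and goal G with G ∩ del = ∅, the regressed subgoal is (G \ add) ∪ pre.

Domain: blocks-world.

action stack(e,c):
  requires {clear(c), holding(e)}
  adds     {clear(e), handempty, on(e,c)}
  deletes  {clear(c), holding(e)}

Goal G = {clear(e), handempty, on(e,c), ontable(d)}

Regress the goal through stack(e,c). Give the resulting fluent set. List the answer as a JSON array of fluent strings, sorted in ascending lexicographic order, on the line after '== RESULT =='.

Compute (G \ add) ∪ pre:
  G ∩ del = {}  (empty — regression defined)
  G \ add = {clear(e), handempty, on(e,c), ontable(d)} \ {clear(e), handempty, on(e,c)} = {ontable(d)}
  ∪ pre   = {ontable(d)} ∪ {clear(c), holding(e)}
          = {clear(c), holding(e), ontable(d)}

== RESULT ==
["clear(c)", "holding(e)", "ontable(d)"]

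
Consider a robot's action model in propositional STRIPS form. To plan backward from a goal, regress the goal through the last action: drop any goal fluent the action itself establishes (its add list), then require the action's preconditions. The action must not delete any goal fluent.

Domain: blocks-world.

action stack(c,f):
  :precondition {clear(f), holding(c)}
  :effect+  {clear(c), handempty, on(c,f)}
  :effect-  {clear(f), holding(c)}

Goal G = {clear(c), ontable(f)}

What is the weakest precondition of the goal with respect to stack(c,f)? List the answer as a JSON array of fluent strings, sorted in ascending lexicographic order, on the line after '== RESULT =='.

Regress:
  G ∩ del = {}  (empty — regression defined)
  G \ add = {clear(c), ontable(f)} \ {clear(c), handempty, on(c,f)} = {ontable(f)}
  ∪ pre   = {ontable(f)} ∪ {clear(f), holding(c)}
          = {clear(f), holding(c), ontable(f)}

== RESULT ==
["clear(f)", "holding(c)", "ontable(f)"]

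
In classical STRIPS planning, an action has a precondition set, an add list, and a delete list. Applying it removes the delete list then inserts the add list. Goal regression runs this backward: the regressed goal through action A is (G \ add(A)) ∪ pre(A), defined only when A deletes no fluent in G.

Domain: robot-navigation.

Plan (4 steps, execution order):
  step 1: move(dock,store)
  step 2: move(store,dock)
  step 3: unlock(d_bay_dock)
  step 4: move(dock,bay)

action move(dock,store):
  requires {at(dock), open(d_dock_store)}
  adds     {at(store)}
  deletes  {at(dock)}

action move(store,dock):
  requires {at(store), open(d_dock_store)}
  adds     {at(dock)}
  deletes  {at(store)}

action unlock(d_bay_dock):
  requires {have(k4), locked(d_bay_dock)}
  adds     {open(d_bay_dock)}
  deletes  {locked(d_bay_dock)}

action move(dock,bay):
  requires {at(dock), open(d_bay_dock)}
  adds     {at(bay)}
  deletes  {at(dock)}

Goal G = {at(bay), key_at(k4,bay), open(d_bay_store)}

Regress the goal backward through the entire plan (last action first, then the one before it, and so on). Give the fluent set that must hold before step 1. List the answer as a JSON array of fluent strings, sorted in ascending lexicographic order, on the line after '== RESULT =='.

Work backward from the goal:
  through step 4 (move(dock,bay)): drop {at(bay)}, keep {key_at(k4,bay), open(d_bay_store)}, require {at(dock), open(d_bay_dock)}
    → {at(dock), key_at(k4,bay), open(d_bay_dock), open(d_bay_store)}
  through step 3 (unlock(d_bay_dock)): drop {open(d_bay_dock)}, keep {at(dock), key_at(k4,bay), open(d_bay_store)}, require {have(k4), locked(d_bay_dock)}
    → {at(dock), have(k4), key_at(k4,bay), locked(d_bay_dock), open(d_bay_store)}
  through step 2 (move(store,dock)): drop {at(dock)}, keep {have(k4), key_at(k4,bay), locked(d_bay_dock), open(d_bay_store)}, require {at(store), open(d_dock_store)}
    → {at(store), have(k4), key_at(k4,bay), locked(d_bay_dock), open(d_bay_store), open(d_dock_store)}
  through step 1 (move(dock,store)): drop {at(store)}, keep {have(k4), key_at(k4,bay), locked(d_bay_dock), open(d_bay_store), open(d_dock_store)}, require {at(dock), open(d_dock_store)}
    → {at(dock), have(k4), key_at(k4,bay), locked(d_bay_dock), open(d_bay_store), open(d_dock_store)}

== RESULT ==
["at(dock)", "have(k4)", "key_at(k4,bay)", "locked(d_bay_dock)", "open(d_bay_store)", "open(d_dock_store)"]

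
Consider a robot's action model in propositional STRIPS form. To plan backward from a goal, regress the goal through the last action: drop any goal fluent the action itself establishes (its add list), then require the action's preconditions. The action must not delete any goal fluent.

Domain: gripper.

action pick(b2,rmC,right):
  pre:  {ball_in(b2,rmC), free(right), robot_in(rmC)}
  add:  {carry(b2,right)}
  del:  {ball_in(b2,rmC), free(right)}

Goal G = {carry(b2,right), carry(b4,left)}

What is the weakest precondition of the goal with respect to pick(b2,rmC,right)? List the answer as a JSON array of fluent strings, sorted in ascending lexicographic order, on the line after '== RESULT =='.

Compute (G \ add) ∪ pre:
  G ∩ del = {}  (empty — regression defined)
  G \ add = {carry(b2,right), carry(b4,left)} \ {carry(b2,right)} = {carry(b4,left)}
  ∪ pre   = {carry(b4,left)} ∪ {ball_in(b2,rmC), free(right), robot_in(rmC)}
          = {ball_in(b2,rmC), carry(b4,left), free(right), robot_in(rmC)}

== RESULT ==
["ball_in(b2,rmC)", "carry(b4,left)", "free(right)", "robot_in(rmC)"]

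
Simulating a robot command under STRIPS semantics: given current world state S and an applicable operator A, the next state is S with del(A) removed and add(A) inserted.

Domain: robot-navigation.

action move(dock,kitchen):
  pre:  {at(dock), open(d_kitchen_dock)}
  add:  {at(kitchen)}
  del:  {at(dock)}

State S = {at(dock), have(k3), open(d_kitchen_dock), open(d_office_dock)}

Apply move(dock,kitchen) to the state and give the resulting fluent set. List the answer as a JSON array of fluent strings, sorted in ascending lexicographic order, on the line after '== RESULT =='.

Compute (S \ del) ∪ add:
  pre ⊆ S: {at(dock), open(d_kitchen_dock)} ⊆ S  — applicable
  S \ del = {have(k3), open(d_kitchen_dock), open(d_office_dock)}
  ∪ add   = {at(kitchen), have(k3), open(d_kitchen_dock), open(d_office_dock)}

== RESULT ==
["at(kitchen)", "have(k3)", "open(d_kitchen_dock)", "open(d_office_dock)"]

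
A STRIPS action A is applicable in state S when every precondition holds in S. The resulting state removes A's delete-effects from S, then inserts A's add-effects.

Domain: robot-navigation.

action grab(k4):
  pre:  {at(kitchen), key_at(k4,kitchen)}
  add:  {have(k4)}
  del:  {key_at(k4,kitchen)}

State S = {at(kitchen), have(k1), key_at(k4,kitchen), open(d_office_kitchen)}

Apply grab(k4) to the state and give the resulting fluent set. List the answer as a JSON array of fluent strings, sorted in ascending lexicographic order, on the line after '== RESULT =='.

Progress:
  pre ⊆ S: {at(kitchen), key_at(k4,kitchen)} ⊆ S  — applicable
  S \ del = {at(kitchen), have(k1), open(d_office_kitchen)}
  ∪ add   = {at(kitchen), have(k1), have(k4), open(d_office_kitchen)}

== RESULT ==
["at(kitchen)", "have(k1)", "have(k4)", "open(d_office_kitchen)"]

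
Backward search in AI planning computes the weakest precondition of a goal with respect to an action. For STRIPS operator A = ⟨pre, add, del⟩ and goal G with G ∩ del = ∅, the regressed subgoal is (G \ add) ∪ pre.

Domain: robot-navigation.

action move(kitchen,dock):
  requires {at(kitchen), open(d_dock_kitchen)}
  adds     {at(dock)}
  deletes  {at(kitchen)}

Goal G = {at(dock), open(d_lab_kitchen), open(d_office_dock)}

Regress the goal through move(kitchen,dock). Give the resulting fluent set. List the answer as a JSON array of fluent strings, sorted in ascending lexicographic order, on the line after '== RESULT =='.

Regress:
  G ∩ del = {}  (empty — regression defined)
  G \ add = {at(dock), open(d_lab_kitchen), open(d_office_dock)} \ {at(dock)} = {open(d_lab_kitchen), open(d_office_dock)}
  ∪ pre   = {open(d_lab_kitchen), open(d_office_dock)} ∪ {at(kitchen), open(d_dock_kitchen)}
          = {at(kitchen), open(d_dock_kitchen), open(d_lab_kitchen), open(d_office_dock)}

== RESULT ==
["at(kitchen)", "open(d_dock_kitchen)", "open(d_lab_kitchen)", "open(d_office_dock)"]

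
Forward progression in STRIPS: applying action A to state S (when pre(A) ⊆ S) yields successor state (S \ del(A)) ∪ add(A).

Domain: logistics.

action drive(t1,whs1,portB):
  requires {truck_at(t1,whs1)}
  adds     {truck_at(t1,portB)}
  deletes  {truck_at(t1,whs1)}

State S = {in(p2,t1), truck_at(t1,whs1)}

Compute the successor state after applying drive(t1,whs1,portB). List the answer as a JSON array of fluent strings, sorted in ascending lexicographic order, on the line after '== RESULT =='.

Progress:
  pre ⊆ S: {truck_at(t1,whs1)} ⊆ S  — applicable
  S \ del = {in(p2,t1)}
  ∪ add   = {in(p2,t1), truck_at(t1,portB)}

== RESULT ==
["in(p2,t1)", "truck_at(t1,portB)"]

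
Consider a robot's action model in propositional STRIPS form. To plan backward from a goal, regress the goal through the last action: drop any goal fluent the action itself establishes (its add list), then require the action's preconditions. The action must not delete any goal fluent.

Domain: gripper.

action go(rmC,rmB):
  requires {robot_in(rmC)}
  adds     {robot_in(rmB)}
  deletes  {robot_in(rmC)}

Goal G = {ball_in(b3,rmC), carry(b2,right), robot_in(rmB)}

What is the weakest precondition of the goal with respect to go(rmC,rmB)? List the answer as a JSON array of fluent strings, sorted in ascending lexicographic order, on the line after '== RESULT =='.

Regress:
  G ∩ del = {}  (empty — regression defined)
  G \ add = {ball_in(b3,rmC), carry(b2,right), robot_in(rmB)} \ {robot_in(rmB)} = {ball_in(b3,rmC), carry(b2,right)}
  ∪ pre   = {ball_in(b3,rmC), carry(b2,right)} ∪ {robot_in(rmC)}
          = {ball_in(b3,rmC), carry(b2,right), robot_in(rmC)}

== RESULT ==
["ball_in(b3,rmC)", "carry(b2,right)", "robot_in(rmC)"]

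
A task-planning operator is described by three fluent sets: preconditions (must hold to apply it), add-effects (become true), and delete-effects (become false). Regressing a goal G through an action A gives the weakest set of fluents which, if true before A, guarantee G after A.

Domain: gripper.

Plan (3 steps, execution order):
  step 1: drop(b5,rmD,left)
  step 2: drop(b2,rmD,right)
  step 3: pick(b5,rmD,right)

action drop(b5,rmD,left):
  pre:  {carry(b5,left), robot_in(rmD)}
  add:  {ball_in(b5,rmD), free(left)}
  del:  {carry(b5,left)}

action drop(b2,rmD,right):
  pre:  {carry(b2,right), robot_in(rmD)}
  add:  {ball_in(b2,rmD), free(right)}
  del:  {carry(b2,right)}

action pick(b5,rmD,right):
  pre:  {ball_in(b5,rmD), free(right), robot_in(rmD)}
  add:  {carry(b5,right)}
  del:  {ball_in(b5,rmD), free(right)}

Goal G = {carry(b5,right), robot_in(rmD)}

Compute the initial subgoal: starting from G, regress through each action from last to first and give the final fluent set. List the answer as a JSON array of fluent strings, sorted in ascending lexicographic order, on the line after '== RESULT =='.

Regress step by step:
  through step 3 (pick(b5,rmD,right)): drop {carry(b5,right)}, keep {robot_in(rmD)}, require {ball_in(b5,rmD), free(right), robot_in(rmD)}
    → {ball_in(b5,rmD), free(right), robot_in(rmD)}
  through step 2 (drop(b2,rmD,right)): drop {free(right)}, keep {ball_in(b5,rmD), robot_in(rmD)}, require {carry(b2,right), robot_in(rmD)}
    → {ball_in(b5,rmD), carry(b2,right), robot_in(rmD)}
  through step 1 (drop(b5,rmD,left)): drop {ball_in(b5,rmD)}, keep {carry(b2,right), robot_in(rmD)}, require {carry(b5,left), robot_in(rmD)}
    → {carry(b2,right), carry(b5,left), robot_in(rmD)}

== RESULT ==
["carry(b2,right)", "carry(b5,left)", "robot_in(rmD)"]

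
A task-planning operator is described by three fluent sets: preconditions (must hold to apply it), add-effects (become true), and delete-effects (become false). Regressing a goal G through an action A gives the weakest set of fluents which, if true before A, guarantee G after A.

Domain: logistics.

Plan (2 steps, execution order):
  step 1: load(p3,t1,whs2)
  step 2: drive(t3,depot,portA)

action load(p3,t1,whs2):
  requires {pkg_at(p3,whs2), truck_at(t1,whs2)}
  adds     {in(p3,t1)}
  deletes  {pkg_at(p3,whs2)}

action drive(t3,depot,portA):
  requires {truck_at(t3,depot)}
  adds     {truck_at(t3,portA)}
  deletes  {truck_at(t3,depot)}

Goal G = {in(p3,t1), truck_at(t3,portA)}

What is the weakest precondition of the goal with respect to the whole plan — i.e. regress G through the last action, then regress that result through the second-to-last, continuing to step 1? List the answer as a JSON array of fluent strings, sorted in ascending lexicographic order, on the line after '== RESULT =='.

Regress step by step:
  through step 2 (drive(t3,depot,portA)): drop {truck_at(t3,portA)}, keep {in(p3,t1)}, require {truck_at(t3,depot)}
    → {in(p3,t1), truck_at(t3,depot)}
  through step 1 (load(p3,t1,whs2)): drop {in(p3,t1)}, keep {truck_at(t3,depot)}, require {pkg_at(p3,whs2), truck_at(t1,whs2)}
    → {pkg_at(p3,whs2), truck_at(t1,whs2), truck_at(t3,depot)}

== RESULT ==
["pkg_at(p3,whs2)", "truck_at(t1,whs2)", "truck_at(t3,depot)"]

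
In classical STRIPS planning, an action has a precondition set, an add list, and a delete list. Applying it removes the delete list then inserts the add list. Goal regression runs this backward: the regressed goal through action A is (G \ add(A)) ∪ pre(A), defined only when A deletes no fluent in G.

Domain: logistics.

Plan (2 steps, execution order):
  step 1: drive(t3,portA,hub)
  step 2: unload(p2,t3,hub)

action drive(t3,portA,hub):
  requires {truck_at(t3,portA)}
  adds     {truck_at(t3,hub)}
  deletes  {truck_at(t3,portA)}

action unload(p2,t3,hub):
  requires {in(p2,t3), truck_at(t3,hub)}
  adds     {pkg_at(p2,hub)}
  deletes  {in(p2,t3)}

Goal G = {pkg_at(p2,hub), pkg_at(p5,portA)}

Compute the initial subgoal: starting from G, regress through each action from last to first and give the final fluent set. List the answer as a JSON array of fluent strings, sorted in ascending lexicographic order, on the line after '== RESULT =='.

Regress step by step:
  through step 2 (unload(p2,t3,hub)): drop {pkg_at(p2,hub)}, keep {pkg_at(p5,portA)}, require {in(p2,t3), truck_at(t3,hub)}
    → {in(p2,t3), pkg_at(p5,portA), truck_at(t3,hub)}
  through step 1 (drive(t3,portA,hub)): drop {truck_at(t3,hub)}, keep {in(p2,t3), pkg_at(p5,portA)}, require {truck_at(t3,portA)}
    → {in(p2,t3), pkg_at(p5,portA), truck_at(t3,portA)}

== RESULT ==
["in(p2,t3)", "pkg_at(p5,portA)", "truck_at(t3,portA)"]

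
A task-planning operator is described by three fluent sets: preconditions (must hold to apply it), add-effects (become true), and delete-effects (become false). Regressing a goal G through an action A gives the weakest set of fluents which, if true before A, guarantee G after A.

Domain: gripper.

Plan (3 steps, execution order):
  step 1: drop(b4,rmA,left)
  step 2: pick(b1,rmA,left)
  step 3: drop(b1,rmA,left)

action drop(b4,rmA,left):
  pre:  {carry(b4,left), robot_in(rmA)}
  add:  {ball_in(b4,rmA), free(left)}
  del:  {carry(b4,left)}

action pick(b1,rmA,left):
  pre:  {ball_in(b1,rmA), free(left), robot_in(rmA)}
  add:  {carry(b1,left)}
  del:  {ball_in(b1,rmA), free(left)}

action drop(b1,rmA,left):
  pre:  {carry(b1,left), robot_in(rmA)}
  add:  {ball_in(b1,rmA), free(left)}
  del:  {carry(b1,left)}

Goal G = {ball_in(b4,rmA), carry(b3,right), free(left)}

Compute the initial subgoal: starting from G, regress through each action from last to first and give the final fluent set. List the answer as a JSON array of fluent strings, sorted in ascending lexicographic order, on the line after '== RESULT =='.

Work backward from the goal:
  through step 3 (drop(b1,rmA,left)): drop {free(left)}, keep {ball_in(b4,rmA), carry(b3,right)}, require {carry(b1,left), robot_in(rmA)}
    → {ball_in(b4,rmA), carry(b1,left), carry(b3,right), robot_in(rmA)}
  through step 2 (pick(b1,rmA,left)): drop {carry(b1,left)}, keep {ball_in(b4,rmA), carry(b3,right), robot_in(rmA)}, require {ball_in(b1,rmA), free(left), robot_in(rmA)}
    → {ball_in(b1,rmA), ball_in(b4,rmA), carry(b3,right), free(left), robot_in(rmA)}
  through step 1 (drop(b4,rmA,left)): drop {ball_in(b4,rmA), free(left)}, keep {ball_in(b1,rmA), carry(b3,right), robot_in(rmA)}, require {carry(b4,left), robot_in(rmA)}
    → {ball_in(b1,rmA), carry(b3,right), carry(b4,left), robot_in(rmA)}

== RESULT ==
["ball_in(b1,rmA)", "carry(b3,right)", "carry(b4,left)", "robot_in(rmA)"]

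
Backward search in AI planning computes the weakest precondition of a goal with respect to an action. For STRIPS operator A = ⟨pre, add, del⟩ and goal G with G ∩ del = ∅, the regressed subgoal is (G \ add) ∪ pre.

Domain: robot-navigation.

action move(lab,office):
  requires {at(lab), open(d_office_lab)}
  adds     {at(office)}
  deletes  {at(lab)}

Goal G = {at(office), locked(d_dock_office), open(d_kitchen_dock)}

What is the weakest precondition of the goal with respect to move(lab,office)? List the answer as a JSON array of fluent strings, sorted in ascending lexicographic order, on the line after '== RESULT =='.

Regress:
  G ∩ del = {}  (empty — regression defined)
  G \ add = {at(office), locked(d_dock_office), open(d_kitchen_dock)} \ {at(office)} = {locked(d_dock_office), open(d_kitchen_dock)}
  ∪ pre   = {locked(d_dock_office), open(d_kitchen_dock)} ∪ {at(lab), open(d_office_lab)}
          = {at(lab), locked(d_dock_office), open(d_kitchen_dock), open(d_office_lab)}

== RESULT ==
["at(lab)", "locked(d_dock_office)", "open(d_kitchen_dock)", "open(d_office_lab)"]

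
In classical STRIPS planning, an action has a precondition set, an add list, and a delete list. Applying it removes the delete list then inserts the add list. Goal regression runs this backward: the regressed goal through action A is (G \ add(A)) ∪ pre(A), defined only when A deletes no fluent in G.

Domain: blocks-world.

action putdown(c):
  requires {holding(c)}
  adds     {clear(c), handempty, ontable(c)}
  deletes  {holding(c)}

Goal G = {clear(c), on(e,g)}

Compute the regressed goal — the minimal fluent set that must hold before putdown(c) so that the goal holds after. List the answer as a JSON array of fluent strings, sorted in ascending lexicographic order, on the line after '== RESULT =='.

Regress:
  G ∩ del = {}  (empty — regression defined)
  G \ add = {clear(c), on(e,g)} \ {clear(c), handempty, ontable(c)} = {on(e,g)}
  ∪ pre   = {on(e,g)} ∪ {holding(c)}
          = {holding(c), on(e,g)}

== RESULT ==
["holding(c)", "on(e,g)"]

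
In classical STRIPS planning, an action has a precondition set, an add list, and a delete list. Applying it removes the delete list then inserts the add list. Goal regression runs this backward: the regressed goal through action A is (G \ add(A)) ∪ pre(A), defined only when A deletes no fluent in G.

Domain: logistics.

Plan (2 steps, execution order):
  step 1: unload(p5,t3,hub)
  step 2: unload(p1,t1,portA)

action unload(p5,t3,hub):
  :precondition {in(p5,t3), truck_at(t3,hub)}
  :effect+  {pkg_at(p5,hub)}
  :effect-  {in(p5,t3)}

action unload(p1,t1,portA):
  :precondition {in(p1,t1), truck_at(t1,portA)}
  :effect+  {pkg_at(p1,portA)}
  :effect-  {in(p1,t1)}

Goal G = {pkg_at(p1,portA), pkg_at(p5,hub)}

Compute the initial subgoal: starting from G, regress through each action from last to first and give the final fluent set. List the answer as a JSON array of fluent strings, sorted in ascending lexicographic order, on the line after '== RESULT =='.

Regress step by step:
  through step 2 (unload(p1,t1,portA)): drop {pkg_at(p1,portA)}, keep {pkg_at(p5,hub)}, require {in(p1,t1), truck_at(t1,portA)}
    → {in(p1,t1), pkg_at(p5,hub), truck_at(t1,portA)}
  through step 1 (unload(p5,t3,hub)): drop {pkg_at(p5,hub)}, keep {in(p1,t1), truck_at(t1,portA)}, require {in(p5,t3), truck_at(t3,hub)}
    → {in(p1,t1), in(p5,t3), truck_at(t1,portA), truck_at(t3,hub)}

== RESULT ==
["in(p1,t1)", "in(p5,t3)", "truck_at(t1,portA)", "truck_at(t3,hub)"]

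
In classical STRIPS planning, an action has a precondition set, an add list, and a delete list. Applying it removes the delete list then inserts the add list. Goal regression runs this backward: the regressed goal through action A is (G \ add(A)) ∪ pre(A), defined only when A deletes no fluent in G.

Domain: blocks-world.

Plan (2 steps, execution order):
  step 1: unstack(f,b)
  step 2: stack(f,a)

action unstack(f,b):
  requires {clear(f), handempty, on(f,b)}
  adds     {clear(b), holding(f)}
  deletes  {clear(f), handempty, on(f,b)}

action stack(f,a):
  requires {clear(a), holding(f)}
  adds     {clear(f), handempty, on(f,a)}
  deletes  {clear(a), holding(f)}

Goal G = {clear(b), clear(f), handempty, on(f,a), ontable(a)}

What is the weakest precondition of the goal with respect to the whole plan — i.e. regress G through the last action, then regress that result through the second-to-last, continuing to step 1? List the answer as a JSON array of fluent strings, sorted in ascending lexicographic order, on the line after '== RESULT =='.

Work backward from the goal:
  through step 2 (stack(f,a)): drop {clear(f), handempty, on(f,a)}, keep {clear(b), ontable(a)}, require {clear(a), holding(f)}
    → {clear(a), clear(b), holding(f), ontable(a)}
  through step 1 (unstack(f,b)): drop {clear(b), holding(f)}, keep {clear(a), ontable(a)}, require {clear(f), handempty, on(f,b)}
    → {clear(a), clear(f), handempty, on(f,b), ontable(a)}

== RESULT ==
["clear(a)", "clear(f)", "handempty", "on(f,b)", "ontable(a)"]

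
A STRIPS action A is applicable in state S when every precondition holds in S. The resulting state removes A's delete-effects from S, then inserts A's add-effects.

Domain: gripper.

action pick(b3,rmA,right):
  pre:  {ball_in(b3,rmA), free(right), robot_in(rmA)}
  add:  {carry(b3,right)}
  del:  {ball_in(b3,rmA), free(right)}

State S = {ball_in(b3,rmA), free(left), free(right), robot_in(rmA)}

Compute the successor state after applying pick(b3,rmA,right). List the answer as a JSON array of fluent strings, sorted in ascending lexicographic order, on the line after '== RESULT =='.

Compute (S \ del) ∪ add:
  pre ⊆ S: {ball_in(b3,rmA), free(right), robot_in(rmA)} ⊆ S  — applicable
  S \ del = {free(left), robot_in(rmA)}
  ∪ add   = {carry(b3,right), free(left), robot_in(rmA)}

== RESULT ==
["carry(b3,right)", "free(left)", "robot_in(rmA)"]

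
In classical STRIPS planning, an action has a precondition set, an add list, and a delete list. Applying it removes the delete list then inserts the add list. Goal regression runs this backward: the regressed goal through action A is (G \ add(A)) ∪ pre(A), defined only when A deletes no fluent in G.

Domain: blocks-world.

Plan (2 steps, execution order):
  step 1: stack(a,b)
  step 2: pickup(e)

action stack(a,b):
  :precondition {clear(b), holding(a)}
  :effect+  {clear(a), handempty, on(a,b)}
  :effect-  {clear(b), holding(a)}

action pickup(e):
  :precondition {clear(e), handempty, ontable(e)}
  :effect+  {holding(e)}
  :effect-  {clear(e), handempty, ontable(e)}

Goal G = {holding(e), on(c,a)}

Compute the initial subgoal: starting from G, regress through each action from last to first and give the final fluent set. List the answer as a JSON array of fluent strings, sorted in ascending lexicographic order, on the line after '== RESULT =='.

Work backward from the goal:
  through step 2 (pickup(e)): drop {holding(e)}, keep {on(c,a)}, require {clear(e), handempty, ontable(e)}
    → {clear(e), handempty, on(c,a), ontable(e)}
  through step 1 (stack(a,b)): drop {handempty}, keep {clear(e), on(c,a), ontable(e)}, require {clear(b), holding(a)}
    → {clear(b), clear(e), holding(a), on(c,a), ontable(e)}

== RESULT ==
["clear(b)", "clear(e)", "holding(a)", "on(c,a)", "ontable(e)"]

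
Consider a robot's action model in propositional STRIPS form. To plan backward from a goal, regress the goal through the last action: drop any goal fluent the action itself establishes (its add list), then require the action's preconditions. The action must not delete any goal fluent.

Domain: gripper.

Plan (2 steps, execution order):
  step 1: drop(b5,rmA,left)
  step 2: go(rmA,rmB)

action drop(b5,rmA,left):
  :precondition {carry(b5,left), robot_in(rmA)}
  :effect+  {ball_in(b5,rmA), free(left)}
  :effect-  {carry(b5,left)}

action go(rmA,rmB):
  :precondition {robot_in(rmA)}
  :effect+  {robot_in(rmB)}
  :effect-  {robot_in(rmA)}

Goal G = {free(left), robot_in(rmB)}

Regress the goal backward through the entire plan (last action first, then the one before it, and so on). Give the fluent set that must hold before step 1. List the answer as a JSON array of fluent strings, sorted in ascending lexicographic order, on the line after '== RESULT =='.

Work backward from the goal:
  through step 2 (go(rmA,rmB)): drop {robot_in(rmB)}, keep {free(left)}, require {robot_in(rmA)}
    → {free(left), robot_in(rmA)}
  through step 1 (drop(b5,rmA,left)): drop {free(left)}, keep {robot_in(rmA)}, require {carry(b5,left), robot_in(rmA)}
    → {carry(b5,left), robot_in(rmA)}

== RESULT ==
["carry(b5,left)", "robot_in(rmA)"]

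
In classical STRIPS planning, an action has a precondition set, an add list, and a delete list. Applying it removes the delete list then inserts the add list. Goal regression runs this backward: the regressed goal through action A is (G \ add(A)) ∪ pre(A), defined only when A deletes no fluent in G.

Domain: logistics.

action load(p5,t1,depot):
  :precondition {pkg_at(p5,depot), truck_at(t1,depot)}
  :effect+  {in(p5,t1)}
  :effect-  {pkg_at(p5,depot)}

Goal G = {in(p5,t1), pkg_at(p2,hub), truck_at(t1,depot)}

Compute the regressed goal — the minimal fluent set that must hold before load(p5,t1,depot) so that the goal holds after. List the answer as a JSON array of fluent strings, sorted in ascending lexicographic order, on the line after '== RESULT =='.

Compute (G \ add) ∪ pre:
  G ∩ del = {}  (empty — regression defined)
  G \ add = {in(p5,t1), pkg_at(p2,hub), truck_at(t1,depot)} \ {in(p5,t1)} = {pkg_at(p2,hub), truck_at(t1,depot)}
  ∪ pre   = {pkg_at(p2,hub), truck_at(t1,depot)} ∪ {pkg_at(p5,depot), truck_at(t1,depot)}
          = {pkg_at(p2,hub), pkg_at(p5,depot), truck_at(t1,depot)}

== RESULT ==
["pkg_at(p2,hub)", "pkg_at(p5,depot)", "truck_at(t1,depot)"]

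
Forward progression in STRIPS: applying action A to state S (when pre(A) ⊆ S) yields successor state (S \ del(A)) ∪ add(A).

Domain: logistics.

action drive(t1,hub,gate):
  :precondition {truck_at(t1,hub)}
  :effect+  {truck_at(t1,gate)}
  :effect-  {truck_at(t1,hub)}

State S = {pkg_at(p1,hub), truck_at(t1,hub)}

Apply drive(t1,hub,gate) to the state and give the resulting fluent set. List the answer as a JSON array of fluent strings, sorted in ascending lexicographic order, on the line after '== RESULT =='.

Compute (S \ del) ∪ add:
  pre ⊆ S: {truck_at(t1,hub)} ⊆ S  — applicable
  S \ del = {pkg_at(p1,hub)}
  ∪ add   = {pkg_at(p1,hub), truck_at(t1,gate)}

== RESULT ==
["pkg_at(p1,hub)", "truck_at(t1,gate)"]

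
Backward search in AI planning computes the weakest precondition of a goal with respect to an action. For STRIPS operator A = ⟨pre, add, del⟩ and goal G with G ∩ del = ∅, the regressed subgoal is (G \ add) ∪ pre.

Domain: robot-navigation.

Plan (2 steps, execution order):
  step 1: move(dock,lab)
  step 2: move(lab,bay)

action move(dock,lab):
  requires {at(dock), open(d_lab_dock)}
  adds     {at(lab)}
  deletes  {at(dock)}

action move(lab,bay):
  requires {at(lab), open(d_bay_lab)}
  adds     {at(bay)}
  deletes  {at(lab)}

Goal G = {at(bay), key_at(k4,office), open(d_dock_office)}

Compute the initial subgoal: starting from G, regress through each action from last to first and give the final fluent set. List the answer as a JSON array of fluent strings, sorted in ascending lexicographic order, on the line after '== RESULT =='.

Regress step by step:
  through step 2 (move(lab,bay)): drop {at(bay)}, keep {key_at(k4,office), open(d_dock_office)}, require {at(lab), open(d_bay_lab)}
    → {at(lab), key_at(k4,office), open(d_bay_lab), open(d_dock_office)}
  through step 1 (move(dock,lab)): drop {at(lab)}, keep {key_at(k4,office), open(d_bay_lab), open(d_dock_office)}, require {at(dock), open(d_lab_dock)}
    → {at(dock), key_at(k4,office), open(d_bay_lab), open(d_dock_office), open(d_lab_dock)}

== RESULT ==
["at(dock)", "key_at(k4,office)", "open(d_bay_lab)", "open(d_dock_office)", "open(d_lab_dock)"]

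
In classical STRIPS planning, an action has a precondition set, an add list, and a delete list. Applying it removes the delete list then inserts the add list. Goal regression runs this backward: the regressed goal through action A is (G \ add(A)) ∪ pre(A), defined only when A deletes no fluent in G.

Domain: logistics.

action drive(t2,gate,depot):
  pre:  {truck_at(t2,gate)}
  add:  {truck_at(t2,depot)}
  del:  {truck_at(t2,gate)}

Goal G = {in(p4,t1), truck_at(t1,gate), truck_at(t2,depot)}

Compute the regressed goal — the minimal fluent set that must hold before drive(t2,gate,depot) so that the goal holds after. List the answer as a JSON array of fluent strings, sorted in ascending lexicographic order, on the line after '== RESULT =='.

Compute (G \ add) ∪ pre:
  G ∩ del = {}  (empty — regression defined)
  G \ add = {in(p4,t1), truck_at(t1,gate), truck_at(t2,depot)} \ {truck_at(t2,depot)} = {in(p4,t1), truck_at(t1,gate)}
  ∪ pre   = {in(p4,t1), truck_at(t1,gate)} ∪ {truck_at(t2,gate)}
          = {in(p4,t1), truck_at(t1,gate), truck_at(t2,gate)}

== RESULT ==
["in(p4,t1)", "truck_at(t1,gate)", "truck_at(t2,gate)"]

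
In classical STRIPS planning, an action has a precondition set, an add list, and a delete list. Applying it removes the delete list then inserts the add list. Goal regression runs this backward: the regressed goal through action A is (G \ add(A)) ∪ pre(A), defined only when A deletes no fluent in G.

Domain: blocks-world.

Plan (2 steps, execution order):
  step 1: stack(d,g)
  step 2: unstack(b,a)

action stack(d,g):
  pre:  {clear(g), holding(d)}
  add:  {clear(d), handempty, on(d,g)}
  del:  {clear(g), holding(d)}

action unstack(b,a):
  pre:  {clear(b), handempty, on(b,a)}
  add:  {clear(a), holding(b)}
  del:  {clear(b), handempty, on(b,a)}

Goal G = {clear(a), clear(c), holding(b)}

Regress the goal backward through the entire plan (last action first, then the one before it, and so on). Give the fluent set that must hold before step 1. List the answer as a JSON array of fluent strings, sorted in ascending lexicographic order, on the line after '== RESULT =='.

Work backward from the goal:
  through step 2 (unstack(b,a)): drop {clear(a), holding(b)}, keep {clear(c)}, require {clear(b), handempty, on(b,a)}
    → {clear(b), clear(c), handempty, on(b,a)}
  through step 1 (stack(d,g)): drop {handempty}, keep {clear(b), clear(c), on(b,a)}, require {clear(g), holding(d)}
    → {clear(b), clear(c), clear(g), holding(d), on(b,a)}

== RESULT ==
["clear(b)", "clear(c)", "clear(g)", "holding(d)", "on(b,a)"]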